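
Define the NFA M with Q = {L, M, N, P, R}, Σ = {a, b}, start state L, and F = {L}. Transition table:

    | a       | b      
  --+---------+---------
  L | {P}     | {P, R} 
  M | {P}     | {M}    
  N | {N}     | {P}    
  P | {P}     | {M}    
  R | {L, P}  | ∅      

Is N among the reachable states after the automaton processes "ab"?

No

Start in {L}.
Read 'a': L→{P}; now {P}.
Read 'b': P→{M}; now {M}.
State N is not in {M}.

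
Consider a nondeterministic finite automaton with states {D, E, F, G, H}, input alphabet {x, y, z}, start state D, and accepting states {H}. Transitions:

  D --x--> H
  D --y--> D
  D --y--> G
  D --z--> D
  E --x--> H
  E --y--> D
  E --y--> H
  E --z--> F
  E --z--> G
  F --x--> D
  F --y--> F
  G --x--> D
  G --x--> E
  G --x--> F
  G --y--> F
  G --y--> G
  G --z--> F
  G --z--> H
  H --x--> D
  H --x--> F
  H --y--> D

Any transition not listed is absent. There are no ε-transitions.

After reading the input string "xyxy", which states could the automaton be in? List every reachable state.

{D}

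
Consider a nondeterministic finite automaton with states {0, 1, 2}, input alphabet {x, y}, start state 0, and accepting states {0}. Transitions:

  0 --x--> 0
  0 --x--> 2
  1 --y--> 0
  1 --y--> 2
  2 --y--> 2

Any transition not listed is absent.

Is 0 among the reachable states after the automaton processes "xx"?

Yes

Start in {0}.
Read 'x': 0→{0, 2}; now {0, 2}.
Read 'x': 0→{0, 2}, 2→∅; now {0, 2}.
State 0 is in {0, 2}.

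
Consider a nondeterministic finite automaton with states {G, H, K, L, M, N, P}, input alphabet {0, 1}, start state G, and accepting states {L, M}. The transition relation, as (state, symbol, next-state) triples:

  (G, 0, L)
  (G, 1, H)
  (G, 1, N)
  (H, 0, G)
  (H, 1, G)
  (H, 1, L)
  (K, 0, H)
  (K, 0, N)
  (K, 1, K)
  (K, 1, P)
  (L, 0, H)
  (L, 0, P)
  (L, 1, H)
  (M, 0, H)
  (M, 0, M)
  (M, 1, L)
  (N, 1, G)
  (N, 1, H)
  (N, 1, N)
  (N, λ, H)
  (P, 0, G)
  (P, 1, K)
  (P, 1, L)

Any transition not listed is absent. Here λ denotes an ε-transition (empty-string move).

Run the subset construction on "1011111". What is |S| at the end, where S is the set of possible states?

Start in {G}.
Read '1': G→{H, N}; now {H, N}.
Read '0': H→{G}, N→∅; now {G}.
Read '1': G→{H, N}; now {H, N}.
Read '1': H→{G, L}, N→{G, H, N}; now {G, H, L, N}.
Read '1': G→{H, N}, H→{G, L}, L→{H}, N→{G, H, N}; now {G, H, L, N}.
Read '1': G→{H, N}, H→{G, L}, L→{H}, N→{G, H, N}; now {G, H, L, N}.
Read '1': G→{H, N}, H→{G, L}, L→{H}, N→{G, H, N}; now {G, H, L, N}.
That set has 4 states.

4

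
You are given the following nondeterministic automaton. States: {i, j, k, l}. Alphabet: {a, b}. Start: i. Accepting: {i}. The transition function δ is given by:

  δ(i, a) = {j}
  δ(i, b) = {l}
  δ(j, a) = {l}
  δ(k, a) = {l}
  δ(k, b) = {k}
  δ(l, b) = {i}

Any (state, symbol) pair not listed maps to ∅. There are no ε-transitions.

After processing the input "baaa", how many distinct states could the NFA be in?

0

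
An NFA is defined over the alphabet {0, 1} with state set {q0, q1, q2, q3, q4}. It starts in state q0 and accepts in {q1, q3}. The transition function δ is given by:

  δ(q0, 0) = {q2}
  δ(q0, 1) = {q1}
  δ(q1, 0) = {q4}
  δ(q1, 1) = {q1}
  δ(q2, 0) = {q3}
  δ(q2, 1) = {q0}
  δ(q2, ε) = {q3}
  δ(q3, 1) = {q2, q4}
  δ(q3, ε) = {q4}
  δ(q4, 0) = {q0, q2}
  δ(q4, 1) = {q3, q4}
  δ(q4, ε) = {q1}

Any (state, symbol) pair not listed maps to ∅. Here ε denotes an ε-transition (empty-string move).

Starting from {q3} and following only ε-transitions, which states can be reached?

Begin with {q3}.
ε-move q3 → q4; add q4.
ε-move q4 → q1; add q1.

{q1, q3, q4}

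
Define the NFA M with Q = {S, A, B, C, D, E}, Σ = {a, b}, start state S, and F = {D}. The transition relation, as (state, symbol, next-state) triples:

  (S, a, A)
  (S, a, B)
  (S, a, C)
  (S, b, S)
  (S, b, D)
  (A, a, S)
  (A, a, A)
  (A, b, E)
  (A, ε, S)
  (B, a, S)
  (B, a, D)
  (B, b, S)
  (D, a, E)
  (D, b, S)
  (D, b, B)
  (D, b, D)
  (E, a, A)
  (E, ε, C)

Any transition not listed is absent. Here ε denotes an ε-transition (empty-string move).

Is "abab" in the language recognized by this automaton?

Yes

Start in {S}.
Read 'a': S→{A, B, C}; union {A, B, C}; ε-closure = {S, A, B, C}.
Read 'b': S→{S, D}, A→{E}, B→{S}, C→∅; union {S, D, E}; ε-closure = {S, C, D, E}.
Read 'a': S→{A, B, C}, C→∅, D→{E}, E→{A}; union {A, B, C, E}; ε-closure = {S, A, B, C, E}.
Read 'b': S→{S, D}, A→{E}, B→{S}, C→∅, E→∅; union {S, D, E}; ε-closure = {S, C, D, E}.
The final set {S, C, D, E} contains the accepting state D.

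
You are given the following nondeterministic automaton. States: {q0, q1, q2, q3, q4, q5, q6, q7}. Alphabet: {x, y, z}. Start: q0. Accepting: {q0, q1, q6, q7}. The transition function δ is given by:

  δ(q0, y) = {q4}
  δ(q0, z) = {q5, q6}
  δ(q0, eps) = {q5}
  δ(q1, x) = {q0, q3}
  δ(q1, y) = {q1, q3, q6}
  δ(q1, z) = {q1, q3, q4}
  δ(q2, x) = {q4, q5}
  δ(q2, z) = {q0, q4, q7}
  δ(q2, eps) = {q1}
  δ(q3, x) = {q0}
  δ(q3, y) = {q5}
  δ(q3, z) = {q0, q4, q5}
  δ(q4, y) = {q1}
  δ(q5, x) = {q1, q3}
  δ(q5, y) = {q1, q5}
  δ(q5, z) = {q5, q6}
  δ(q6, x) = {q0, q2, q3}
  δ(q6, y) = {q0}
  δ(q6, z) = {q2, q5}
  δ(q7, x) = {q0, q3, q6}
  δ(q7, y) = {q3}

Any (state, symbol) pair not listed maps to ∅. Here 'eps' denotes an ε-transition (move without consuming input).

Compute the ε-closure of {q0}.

{q0, q5}

Begin with {q0}.
ε-move q0 → q5; add q5.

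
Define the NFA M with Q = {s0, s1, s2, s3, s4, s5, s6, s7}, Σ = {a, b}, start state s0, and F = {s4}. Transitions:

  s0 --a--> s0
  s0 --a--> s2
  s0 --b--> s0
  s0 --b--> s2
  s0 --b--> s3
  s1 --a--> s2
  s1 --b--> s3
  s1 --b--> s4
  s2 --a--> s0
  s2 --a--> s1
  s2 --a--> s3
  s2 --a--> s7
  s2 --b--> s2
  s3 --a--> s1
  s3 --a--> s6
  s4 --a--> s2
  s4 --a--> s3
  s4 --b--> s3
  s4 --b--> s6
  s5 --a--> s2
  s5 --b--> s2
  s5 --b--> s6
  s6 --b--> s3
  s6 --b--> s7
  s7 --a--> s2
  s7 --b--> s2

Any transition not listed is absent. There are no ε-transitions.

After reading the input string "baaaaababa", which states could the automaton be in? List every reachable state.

{s0, s1, s2, s3, s6, s7}

Start in {s0}.
Read 'b': s0→{s0, s2, s3}; now {s0, s2, s3}.
Read 'a': s0→{s0, s2}, s2→{s0, s1, s3, s7}, s3→{s1, s6}; now {s0, s1, s2, s3, s6, s7}.
Read 'a': s0→{s0, s2}, s1→{s2}, s2→{s0, s1, s3, s7}, s3→{s1, s6}, s6→∅, s7→{s2}; now {s0, s1, s2, s3, s6, s7}.
Read 'a': s0→{s0, s2}, s1→{s2}, s2→{s0, s1, s3, s7}, s3→{s1, s6}, s6→∅, s7→{s2}; now {s0, s1, s2, s3, s6, s7}.
Read 'a': s0→{s0, s2}, s1→{s2}, s2→{s0, s1, s3, s7}, s3→{s1, s6}, s6→∅, s7→{s2}; now {s0, s1, s2, s3, s6, s7}.
Read 'a': s0→{s0, s2}, s1→{s2}, s2→{s0, s1, s3, s7}, s3→{s1, s6}, s6→∅, s7→{s2}; now {s0, s1, s2, s3, s6, s7}.
Read 'b': s0→{s0, s2, s3}, s1→{s3, s4}, s2→{s2}, s3→∅, s6→{s3, s7}, s7→{s2}; now {s0, s2, s3, s4, s7}.
Read 'a': s0→{s0, s2}, s2→{s0, s1, s3, s7}, s3→{s1, s6}, s4→{s2, s3}, s7→{s2}; now {s0, s1, s2, s3, s6, s7}.
Read 'b': s0→{s0, s2, s3}, s1→{s3, s4}, s2→{s2}, s3→∅, s6→{s3, s7}, s7→{s2}; now {s0, s2, s3, s4, s7}.
Read 'a': s0→{s0, s2}, s2→{s0, s1, s3, s7}, s3→{s1, s6}, s4→{s2, s3}, s7→{s2}; now {s0, s1, s2, s3, s6, s7}.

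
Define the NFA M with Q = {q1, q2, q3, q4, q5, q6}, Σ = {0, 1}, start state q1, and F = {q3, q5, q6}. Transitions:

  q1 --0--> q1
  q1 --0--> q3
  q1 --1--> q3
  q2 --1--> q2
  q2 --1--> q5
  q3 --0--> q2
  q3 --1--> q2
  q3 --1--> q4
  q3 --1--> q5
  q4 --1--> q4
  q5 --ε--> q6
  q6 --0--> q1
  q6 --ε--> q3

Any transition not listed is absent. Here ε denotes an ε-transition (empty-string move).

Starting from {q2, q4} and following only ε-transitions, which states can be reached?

Begin with {q2, q4}.
No ε-moves leave this set, so the closure equals the set itself.

{q2, q4}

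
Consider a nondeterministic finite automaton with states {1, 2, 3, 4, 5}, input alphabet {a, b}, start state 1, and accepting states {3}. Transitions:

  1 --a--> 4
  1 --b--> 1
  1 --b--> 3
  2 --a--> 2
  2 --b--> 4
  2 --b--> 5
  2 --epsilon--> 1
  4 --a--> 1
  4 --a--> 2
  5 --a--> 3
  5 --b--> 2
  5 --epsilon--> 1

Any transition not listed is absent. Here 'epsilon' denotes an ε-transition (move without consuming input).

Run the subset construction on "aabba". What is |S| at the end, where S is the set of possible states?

3

Start in {1}.
Read 'a': {1} → {4}.
Read 'a': {4} → {1, 2}.
Read 'b': {1, 2} → {1, 3, 4, 5}.
Read 'b': {1, 3, 4, 5} → {1, 2, 3}.
Read 'a': {1, 2, 3} → {1, 2, 4}.
That set has 3 states.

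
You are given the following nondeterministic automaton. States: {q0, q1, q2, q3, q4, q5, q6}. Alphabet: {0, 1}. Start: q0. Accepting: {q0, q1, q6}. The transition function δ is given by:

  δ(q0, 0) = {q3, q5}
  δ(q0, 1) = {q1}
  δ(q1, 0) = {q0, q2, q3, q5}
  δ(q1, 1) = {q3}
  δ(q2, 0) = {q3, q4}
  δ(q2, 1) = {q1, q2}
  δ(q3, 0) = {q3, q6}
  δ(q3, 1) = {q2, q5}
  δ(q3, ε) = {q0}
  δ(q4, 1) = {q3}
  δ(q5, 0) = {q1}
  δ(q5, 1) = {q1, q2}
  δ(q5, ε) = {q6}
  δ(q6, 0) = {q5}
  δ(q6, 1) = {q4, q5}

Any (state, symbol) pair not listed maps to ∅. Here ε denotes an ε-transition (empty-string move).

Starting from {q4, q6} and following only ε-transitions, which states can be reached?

{q4, q6}

Begin with {q4, q6}.
No ε-moves leave this set, so the closure equals the set itself.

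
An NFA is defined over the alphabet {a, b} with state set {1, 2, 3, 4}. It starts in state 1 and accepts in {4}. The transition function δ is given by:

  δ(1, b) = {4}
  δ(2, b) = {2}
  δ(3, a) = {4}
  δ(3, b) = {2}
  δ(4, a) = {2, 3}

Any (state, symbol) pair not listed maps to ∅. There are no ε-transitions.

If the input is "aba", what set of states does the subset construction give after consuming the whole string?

Start in {1}.
Read 'a': 1→∅; now ∅.
The set is empty and remains empty for the remaining 2 symbols.

∅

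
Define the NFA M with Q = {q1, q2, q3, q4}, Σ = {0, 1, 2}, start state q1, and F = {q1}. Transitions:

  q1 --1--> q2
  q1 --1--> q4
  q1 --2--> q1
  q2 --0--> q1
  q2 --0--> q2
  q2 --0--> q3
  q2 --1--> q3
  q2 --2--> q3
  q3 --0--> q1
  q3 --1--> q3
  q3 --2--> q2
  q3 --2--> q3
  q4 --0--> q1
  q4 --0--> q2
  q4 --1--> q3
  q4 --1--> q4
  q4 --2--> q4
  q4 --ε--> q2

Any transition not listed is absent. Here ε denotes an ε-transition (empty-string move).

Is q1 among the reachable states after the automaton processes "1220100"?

Start in {q1}.
Read '1': q1→{q2, q4}; now {q2, q4}.
Read '2': q2→{q3}, q4→{q4}; union {q3, q4}; ε-closure = {q2, q3, q4}.
Read '2': q2→{q3}, q3→{q2, q3}, q4→{q4}; now {q2, q3, q4}.
Read '0': q2→{q1, q2, q3}, q3→{q1}, q4→{q1, q2}; now {q1, q2, q3}.
Read '1': q1→{q2, q4}, q2→{q3}, q3→{q3}; now {q2, q3, q4}.
Read '0': q2→{q1, q2, q3}, q3→{q1}, q4→{q1, q2}; now {q1, q2, q3}.
Read '0': q1→∅, q2→{q1, q2, q3}, q3→{q1}; now {q1, q2, q3}.
State q1 is in {q1, q2, q3}.

Yes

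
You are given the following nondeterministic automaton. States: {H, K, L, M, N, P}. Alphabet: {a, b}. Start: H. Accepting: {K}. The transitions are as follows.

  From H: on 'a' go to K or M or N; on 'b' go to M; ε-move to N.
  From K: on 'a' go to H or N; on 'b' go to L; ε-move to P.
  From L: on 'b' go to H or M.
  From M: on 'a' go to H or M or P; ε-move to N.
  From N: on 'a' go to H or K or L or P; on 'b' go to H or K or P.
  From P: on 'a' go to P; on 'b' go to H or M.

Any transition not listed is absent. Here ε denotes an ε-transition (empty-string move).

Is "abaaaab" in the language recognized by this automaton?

Start: ε-closure({H}) = {H, N}.
Read 'a': H→{K, M, N}, N→{H, K, L, P}; now {H, K, L, M, N, P}.
Read 'b': H→{M}, K→{L}, L→{H, M}, M→∅, N→{H, K, P}, P→{H, M}; union {H, K, L, M, P}; ε-closure = {H, K, L, M, N, P}.
Read 'a': H→{K, M, N}, K→{H, N}, L→∅, M→{H, M, P}, N→{H, K, L, P}, P→{P}; now {H, K, L, M, N, P}.
Read 'a': H→{K, M, N}, K→{H, N}, L→∅, M→{H, M, P}, N→{H, K, L, P}, P→{P}; now {H, K, L, M, N, P}.
Read 'a': H→{K, M, N}, K→{H, N}, L→∅, M→{H, M, P}, N→{H, K, L, P}, P→{P}; now {H, K, L, M, N, P}.
Read 'a': H→{K, M, N}, K→{H, N}, L→∅, M→{H, M, P}, N→{H, K, L, P}, P→{P}; now {H, K, L, M, N, P}.
Read 'b': H→{M}, K→{L}, L→{H, M}, M→∅, N→{H, K, P}, P→{H, M}; union {H, K, L, M, P}; ε-closure = {H, K, L, M, N, P}.
The final set {H, K, L, M, N, P} contains the accepting state K.

Yes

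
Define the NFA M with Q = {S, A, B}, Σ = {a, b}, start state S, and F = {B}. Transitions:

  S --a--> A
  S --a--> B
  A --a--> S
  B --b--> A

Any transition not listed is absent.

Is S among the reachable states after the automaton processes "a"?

No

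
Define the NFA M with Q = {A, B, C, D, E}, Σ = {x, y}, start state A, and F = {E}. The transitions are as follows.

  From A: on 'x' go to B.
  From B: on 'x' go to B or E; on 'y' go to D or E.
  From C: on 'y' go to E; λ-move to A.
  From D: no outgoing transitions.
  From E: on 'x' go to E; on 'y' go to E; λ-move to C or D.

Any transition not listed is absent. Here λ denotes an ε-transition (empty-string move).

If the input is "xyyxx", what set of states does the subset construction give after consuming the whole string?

Start in {A}.
Read 'x': A→{B}; now {B}.
Read 'y': B→{D, E}; union {D, E}; ε-closure = {A, C, D, E}.
Read 'y': A→∅, C→{E}, D→∅, E→{E}; union {E}; ε-closure = {A, C, D, E}.
Read 'x': A→{B}, C→∅, D→∅, E→{E}; union {B, E}; ε-closure = {A, B, C, D, E}.
Read 'x': A→{B}, B→{B, E}, C→∅, D→∅, E→{E}; union {B, E}; ε-closure = {A, B, C, D, E}.

{A, B, C, D, E}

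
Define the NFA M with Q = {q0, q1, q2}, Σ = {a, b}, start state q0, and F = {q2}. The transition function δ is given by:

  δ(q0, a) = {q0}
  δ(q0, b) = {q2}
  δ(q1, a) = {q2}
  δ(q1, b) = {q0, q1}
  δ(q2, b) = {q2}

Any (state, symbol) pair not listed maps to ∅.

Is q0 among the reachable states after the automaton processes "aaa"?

Start in {q0}.
Read 'a': {q0} → {q0}.
Read 'a': {q0} → {q0}.
Read 'a': {q0} → {q0}.
State q0 is in {q0}.

Yes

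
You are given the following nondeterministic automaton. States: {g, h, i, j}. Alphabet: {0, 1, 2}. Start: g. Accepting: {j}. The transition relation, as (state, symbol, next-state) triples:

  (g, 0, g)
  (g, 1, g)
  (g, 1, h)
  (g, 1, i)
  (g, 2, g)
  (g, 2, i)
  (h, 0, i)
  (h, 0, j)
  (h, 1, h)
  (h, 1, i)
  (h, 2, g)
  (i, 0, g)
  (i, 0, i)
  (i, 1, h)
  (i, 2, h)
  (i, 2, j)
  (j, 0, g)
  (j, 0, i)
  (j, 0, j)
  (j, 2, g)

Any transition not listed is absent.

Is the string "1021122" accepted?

Yes

Start in {g}.
Read '1': {g} → {g, h, i}.
Read '0': {g, h, i} → {g, i, j}.
Read '2': {g, i, j} → {g, h, i, j}.
Read '1': {g, h, i, j} → {g, h, i}.
Read '1': {g, h, i} → {g, h, i}.
Read '2': {g, h, i} → {g, h, i, j}.
Read '2': {g, h, i, j} → {g, h, i, j}.
The final set {g, h, i, j} contains the accepting state j.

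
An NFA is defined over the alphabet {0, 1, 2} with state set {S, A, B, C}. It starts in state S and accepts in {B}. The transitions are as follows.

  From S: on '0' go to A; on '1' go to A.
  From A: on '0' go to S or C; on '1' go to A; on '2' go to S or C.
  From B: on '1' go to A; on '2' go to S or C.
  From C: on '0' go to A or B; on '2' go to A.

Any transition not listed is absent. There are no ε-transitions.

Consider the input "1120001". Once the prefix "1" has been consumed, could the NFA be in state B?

Start in {S}.
Read '1': {S} → {A}.
State B is not in {A}.

No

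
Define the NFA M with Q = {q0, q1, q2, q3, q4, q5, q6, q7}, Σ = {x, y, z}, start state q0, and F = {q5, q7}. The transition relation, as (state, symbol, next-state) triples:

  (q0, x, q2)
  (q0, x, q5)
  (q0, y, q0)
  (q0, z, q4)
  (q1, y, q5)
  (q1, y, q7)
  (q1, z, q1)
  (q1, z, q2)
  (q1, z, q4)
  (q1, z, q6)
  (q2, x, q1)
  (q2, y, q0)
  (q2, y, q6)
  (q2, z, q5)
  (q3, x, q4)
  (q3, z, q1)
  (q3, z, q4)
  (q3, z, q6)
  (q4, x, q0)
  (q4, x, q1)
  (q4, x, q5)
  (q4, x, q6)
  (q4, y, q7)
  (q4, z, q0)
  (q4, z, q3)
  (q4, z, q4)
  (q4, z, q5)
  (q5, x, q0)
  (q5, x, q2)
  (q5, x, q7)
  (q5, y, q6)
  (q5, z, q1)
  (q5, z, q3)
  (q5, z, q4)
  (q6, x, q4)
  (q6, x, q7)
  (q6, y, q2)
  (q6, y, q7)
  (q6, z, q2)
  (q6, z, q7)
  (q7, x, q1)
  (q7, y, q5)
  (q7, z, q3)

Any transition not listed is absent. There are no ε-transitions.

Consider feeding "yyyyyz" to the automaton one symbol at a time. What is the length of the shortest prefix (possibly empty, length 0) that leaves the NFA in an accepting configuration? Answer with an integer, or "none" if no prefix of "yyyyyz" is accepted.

Start in {q0}.
Read 'y': q0→{q0}; now {q0}.
Read 'y': q0→{q0}; now {q0}.
Read 'y': q0→{q0}; now {q0}.
Read 'y': q0→{q0}; now {q0}.
Read 'y': q0→{q0}; now {q0}.
Read 'z': q0→{q4}; now {q4}.
No reachable set along the way intersects F.

none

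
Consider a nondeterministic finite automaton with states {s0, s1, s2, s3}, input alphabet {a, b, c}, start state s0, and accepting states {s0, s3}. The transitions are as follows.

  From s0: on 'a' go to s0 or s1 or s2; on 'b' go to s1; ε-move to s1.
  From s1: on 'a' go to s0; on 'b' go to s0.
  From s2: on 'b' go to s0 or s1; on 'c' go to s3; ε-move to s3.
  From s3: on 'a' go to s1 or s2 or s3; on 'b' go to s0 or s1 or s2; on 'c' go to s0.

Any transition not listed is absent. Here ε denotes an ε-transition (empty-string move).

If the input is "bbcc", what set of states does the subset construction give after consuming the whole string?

Start: ε-closure({s0}) = {s0, s1}.
Read 'b': {s0, s1} → {s0, s1}.
Read 'b': {s0, s1} → {s0, s1}.
Read 'c': {s0, s1} → ∅.
The set is empty and remains empty for the remaining 1 symbol.

∅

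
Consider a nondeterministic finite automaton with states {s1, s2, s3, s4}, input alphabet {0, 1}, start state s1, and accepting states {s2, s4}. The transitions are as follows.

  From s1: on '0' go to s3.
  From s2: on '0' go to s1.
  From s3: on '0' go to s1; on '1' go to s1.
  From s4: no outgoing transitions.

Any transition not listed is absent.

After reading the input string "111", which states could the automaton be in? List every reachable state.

Start in {s1}.
Read '1': s1→∅; now ∅.
The set is empty and remains empty for the remaining 2 symbols.

∅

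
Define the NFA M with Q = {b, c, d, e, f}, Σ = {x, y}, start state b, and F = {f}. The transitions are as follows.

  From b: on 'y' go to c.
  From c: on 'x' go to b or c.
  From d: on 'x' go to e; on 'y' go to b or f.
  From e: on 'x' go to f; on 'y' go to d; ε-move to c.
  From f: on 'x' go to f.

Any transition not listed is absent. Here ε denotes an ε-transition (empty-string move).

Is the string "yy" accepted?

Start in {b}.
Read 'y': {b} → {c}.
Read 'y': {c} → ∅.
The final set ∅ contains no accepting state.

No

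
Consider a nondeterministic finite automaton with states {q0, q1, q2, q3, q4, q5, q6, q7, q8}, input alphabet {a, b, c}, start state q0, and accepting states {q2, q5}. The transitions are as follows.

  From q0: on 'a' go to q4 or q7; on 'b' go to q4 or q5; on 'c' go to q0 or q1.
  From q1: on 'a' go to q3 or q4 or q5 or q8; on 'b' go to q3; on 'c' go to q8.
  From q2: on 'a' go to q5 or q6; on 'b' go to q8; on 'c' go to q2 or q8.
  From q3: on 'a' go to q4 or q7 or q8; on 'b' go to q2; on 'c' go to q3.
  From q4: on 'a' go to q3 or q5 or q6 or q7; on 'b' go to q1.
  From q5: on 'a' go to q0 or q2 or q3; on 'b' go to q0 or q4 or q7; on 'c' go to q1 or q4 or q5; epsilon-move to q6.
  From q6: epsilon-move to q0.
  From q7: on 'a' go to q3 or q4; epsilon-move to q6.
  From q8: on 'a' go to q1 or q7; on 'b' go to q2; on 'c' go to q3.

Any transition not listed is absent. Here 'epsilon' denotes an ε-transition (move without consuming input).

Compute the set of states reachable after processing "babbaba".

Start in {q0}.
Read 'b': {q0} → {q0, q4, q5, q6}.
Read 'a': {q0, q4, q5, q6} → {q0, q2, q3, q4, q5, q6, q7}.
Read 'b': {q0, q2, q3, q4, q5, q6, q7} → {q0, q1, q2, q4, q5, q6, q7, q8}.
Read 'b': {q0, q1, q2, q4, q5, q6, q7, q8} → {q0, q1, q2, q3, q4, q5, q6, q7, q8}.
Read 'a': {q0, q1, q2, q3, q4, q5, q6, q7, q8} → {q0, q1, q2, q3, q4, q5, q6, q7, q8}.
Read 'b': {q0, q1, q2, q3, q4, q5, q6, q7, q8} → {q0, q1, q2, q3, q4, q5, q6, q7, q8}.
Read 'a': {q0, q1, q2, q3, q4, q5, q6, q7, q8} → {q0, q1, q2, q3, q4, q5, q6, q7, q8}.

{q0, q1, q2, q3, q4, q5, q6, q7, q8}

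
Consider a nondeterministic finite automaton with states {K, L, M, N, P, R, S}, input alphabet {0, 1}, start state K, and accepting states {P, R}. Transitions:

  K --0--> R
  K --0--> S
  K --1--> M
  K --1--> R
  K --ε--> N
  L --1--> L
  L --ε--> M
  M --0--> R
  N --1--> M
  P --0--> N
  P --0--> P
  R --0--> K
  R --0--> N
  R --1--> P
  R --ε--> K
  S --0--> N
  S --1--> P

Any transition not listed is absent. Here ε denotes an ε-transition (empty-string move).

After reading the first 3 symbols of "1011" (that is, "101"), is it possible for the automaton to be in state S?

No

Start: ε-closure({K}) = {K, N}.
Read '1': {K, N} → {K, M, N, R}.
Read '0': {K, M, N, R} → {K, N, R, S}.
Read '1': {K, N, R, S} → {K, M, N, P, R}.
State S is not in {K, M, N, P, R}.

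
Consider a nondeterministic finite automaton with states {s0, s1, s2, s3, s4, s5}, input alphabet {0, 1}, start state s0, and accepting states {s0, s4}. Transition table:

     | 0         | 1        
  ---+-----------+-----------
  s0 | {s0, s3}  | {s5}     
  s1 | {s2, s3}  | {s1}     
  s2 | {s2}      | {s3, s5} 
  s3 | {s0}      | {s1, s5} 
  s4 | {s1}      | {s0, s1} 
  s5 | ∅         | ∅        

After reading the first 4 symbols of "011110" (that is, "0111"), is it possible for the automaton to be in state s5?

Start in {s0}.
Read '0': {s0} → {s0, s3}.
Read '1': {s0, s3} → {s1, s5}.
Read '1': {s1, s5} → {s1}.
Read '1': {s1} → {s1}.
State s5 is not in {s1}.

No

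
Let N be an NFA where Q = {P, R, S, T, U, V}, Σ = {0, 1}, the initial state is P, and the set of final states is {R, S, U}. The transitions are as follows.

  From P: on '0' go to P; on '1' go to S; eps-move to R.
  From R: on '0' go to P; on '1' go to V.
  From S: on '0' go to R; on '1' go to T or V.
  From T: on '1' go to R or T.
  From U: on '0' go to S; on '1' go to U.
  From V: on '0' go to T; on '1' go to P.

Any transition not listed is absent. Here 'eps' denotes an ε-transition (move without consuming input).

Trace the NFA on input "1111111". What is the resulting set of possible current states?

{P, R, S, T, V}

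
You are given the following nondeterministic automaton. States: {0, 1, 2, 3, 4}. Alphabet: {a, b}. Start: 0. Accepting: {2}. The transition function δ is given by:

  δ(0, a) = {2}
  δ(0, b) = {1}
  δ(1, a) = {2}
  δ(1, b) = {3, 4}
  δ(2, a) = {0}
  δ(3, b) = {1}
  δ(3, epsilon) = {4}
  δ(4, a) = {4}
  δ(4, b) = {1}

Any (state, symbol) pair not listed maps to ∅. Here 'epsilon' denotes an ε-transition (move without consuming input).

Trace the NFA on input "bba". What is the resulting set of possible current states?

{4}

Start in {0}.
Read 'b': 0→{1}; now {1}.
Read 'b': 1→{3, 4}; now {3, 4}.
Read 'a': 3→∅, 4→{4}; now {4}.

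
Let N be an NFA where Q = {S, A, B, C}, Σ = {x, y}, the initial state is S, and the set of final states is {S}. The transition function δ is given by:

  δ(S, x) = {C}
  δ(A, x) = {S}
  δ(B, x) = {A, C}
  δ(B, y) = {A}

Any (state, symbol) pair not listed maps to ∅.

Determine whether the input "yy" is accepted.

Start in {S}.
Read 'y': {S} → ∅.
The set is empty and remains empty for the remaining 1 symbol.
The final set ∅ contains no accepting state.

No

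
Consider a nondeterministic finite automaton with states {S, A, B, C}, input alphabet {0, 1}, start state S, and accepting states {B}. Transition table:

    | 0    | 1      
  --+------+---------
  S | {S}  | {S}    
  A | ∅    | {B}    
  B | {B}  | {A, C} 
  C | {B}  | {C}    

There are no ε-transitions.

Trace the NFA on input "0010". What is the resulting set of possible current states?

Start in {S}.
Read '0': S→{S}; now {S}.
Read '0': S→{S}; now {S}.
Read '1': S→{S}; now {S}.
Read '0': S→{S}; now {S}.

{S}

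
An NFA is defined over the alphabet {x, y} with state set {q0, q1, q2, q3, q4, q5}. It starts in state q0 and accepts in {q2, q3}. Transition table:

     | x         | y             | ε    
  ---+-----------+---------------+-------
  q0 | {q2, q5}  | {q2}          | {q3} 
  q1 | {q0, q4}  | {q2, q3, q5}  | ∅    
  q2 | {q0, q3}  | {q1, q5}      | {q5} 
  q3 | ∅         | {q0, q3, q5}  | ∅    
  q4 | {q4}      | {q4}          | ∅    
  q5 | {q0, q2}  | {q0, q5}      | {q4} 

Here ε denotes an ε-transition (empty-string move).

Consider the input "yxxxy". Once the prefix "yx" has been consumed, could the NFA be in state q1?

No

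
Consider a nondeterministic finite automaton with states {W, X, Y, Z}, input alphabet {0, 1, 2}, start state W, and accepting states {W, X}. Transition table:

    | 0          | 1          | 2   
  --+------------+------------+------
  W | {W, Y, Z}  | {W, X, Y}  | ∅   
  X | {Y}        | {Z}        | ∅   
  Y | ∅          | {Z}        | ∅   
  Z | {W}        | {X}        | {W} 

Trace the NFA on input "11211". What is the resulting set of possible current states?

Start in {W}.
Read '1': W→{W, X, Y}; now {W, X, Y}.
Read '1': W→{W, X, Y}, X→{Z}, Y→{Z}; now {W, X, Y, Z}.
Read '2': W→∅, X→∅, Y→∅, Z→{W}; now {W}.
Read '1': W→{W, X, Y}; now {W, X, Y}.
Read '1': W→{W, X, Y}, X→{Z}, Y→{Z}; now {W, X, Y, Z}.

{W, X, Y, Z}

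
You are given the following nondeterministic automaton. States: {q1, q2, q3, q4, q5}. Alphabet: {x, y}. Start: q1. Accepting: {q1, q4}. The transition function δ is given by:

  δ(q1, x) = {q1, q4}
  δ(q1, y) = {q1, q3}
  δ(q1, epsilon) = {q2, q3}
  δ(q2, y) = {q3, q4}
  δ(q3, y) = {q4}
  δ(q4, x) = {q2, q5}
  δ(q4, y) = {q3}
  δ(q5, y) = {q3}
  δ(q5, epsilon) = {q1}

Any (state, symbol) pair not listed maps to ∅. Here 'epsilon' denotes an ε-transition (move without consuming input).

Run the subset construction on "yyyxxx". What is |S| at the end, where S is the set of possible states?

5

Start: ε-closure({q1}) = {q1, q2, q3}.
Read 'y': {q1, q2, q3} → {q1, q2, q3, q4}.
Read 'y': {q1, q2, q3, q4} → {q1, q2, q3, q4}.
Read 'y': {q1, q2, q3, q4} → {q1, q2, q3, q4}.
Read 'x': {q1, q2, q3, q4} → {q1, q2, q3, q4, q5}.
Read 'x': {q1, q2, q3, q4, q5} → {q1, q2, q3, q4, q5}.
Read 'x': {q1, q2, q3, q4, q5} → {q1, q2, q3, q4, q5}.
That set has 5 states.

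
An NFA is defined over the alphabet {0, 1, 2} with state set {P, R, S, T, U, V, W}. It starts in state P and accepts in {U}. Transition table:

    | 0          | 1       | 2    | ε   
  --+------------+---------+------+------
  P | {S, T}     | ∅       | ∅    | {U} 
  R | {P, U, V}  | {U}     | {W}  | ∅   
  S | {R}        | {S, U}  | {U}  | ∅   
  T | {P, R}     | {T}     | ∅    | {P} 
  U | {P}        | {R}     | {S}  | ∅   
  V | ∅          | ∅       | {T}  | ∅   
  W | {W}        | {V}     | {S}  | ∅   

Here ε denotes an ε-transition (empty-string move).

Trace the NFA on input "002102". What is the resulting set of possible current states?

{P, S, T, U, W}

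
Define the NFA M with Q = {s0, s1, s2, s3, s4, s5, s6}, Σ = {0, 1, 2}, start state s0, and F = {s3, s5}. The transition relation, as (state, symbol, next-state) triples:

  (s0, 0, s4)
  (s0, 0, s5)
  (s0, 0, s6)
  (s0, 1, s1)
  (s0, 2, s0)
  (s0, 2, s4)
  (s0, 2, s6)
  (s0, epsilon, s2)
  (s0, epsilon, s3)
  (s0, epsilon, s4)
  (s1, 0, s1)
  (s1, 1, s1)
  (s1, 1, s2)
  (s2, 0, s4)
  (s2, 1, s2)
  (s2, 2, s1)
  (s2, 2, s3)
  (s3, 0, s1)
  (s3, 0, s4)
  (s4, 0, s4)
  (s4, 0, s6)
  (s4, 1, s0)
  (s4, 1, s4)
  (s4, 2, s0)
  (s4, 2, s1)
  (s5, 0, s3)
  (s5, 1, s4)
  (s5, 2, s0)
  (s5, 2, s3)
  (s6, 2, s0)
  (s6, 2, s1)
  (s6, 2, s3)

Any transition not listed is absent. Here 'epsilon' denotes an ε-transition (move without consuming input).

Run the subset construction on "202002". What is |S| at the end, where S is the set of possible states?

5

Start: ε-closure({s0}) = {s0, s2, s3, s4}.
Read '2': s0→{s0, s4, s6}, s2→{s1, s3}, s3→∅, s4→{s0, s1}; union {s0, s1, s3, s4, s6}; ε-closure = {s0, s1, s2, s3, s4, s6}.
Read '0': s0→{s4, s5, s6}, s1→{s1}, s2→{s4}, s3→{s1, s4}, s4→{s4, s6}, s6→∅; now {s1, s4, s5, s6}.
Read '2': s1→∅, s4→{s0, s1}, s5→{s0, s3}, s6→{s0, s1, s3}; union {s0, s1, s3}; ε-closure = {s0, s1, s2, s3, s4}.
Read '0': s0→{s4, s5, s6}, s1→{s1}, s2→{s4}, s3→{s1, s4}, s4→{s4, s6}; now {s1, s4, s5, s6}.
Read '0': s1→{s1}, s4→{s4, s6}, s5→{s3}, s6→∅; now {s1, s3, s4, s6}.
Read '2': s1→∅, s3→∅, s4→{s0, s1}, s6→{s0, s1, s3}; union {s0, s1, s3}; ε-closure = {s0, s1, s2, s3, s4}.
That set has 5 states.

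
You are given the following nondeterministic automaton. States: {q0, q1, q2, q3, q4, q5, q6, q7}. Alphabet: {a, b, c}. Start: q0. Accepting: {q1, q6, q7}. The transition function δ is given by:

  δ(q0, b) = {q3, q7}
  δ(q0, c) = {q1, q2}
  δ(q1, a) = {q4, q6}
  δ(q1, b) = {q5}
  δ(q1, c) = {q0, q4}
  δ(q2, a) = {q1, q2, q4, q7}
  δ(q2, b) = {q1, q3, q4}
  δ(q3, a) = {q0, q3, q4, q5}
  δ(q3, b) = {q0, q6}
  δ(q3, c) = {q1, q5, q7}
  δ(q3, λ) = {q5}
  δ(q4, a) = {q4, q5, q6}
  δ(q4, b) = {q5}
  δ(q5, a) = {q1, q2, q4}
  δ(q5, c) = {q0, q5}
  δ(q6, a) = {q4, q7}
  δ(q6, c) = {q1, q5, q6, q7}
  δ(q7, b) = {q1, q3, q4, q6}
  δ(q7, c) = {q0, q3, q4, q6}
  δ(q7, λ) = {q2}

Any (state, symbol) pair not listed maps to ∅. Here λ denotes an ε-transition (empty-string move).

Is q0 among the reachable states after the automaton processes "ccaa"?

No

Start in {q0}.
Read 'c': q0→{q1, q2}; now {q1, q2}.
Read 'c': q1→{q0, q4}, q2→∅; now {q0, q4}.
Read 'a': q0→∅, q4→{q4, q5, q6}; now {q4, q5, q6}.
Read 'a': q4→{q4, q5, q6}, q5→{q1, q2, q4}, q6→{q4, q7}; now {q1, q2, q4, q5, q6, q7}.
State q0 is not in {q1, q2, q4, q5, q6, q7}.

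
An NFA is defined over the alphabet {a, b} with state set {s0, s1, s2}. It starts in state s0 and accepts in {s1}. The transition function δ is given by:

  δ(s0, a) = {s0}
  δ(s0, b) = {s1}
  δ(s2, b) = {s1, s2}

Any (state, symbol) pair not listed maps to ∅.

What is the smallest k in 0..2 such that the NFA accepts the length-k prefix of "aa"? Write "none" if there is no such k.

none

Start in {s0}.
Read 'a': {s0} → {s0}.
Read 'a': {s0} → {s0}.
No reachable set along the way intersects F.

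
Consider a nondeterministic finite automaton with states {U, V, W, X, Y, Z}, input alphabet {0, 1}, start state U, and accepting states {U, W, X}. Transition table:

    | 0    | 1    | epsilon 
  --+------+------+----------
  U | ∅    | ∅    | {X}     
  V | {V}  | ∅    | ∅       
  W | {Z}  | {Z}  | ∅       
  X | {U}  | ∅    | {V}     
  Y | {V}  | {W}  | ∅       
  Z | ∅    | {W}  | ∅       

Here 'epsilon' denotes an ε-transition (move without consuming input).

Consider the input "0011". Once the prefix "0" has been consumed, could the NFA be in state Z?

No

Start: ε-closure({U}) = {U, V, X}.
Read '0': {U, V, X} → {U, V, X}.
State Z is not in {U, V, X}.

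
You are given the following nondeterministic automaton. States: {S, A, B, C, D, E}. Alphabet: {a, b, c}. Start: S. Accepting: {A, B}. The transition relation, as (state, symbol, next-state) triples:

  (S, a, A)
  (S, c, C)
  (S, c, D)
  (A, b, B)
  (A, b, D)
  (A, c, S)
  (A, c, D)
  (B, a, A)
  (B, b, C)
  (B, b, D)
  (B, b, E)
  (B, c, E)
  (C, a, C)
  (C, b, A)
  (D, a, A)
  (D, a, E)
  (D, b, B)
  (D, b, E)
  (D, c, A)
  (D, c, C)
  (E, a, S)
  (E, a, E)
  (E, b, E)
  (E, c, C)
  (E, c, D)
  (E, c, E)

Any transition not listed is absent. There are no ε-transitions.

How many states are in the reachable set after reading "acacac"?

4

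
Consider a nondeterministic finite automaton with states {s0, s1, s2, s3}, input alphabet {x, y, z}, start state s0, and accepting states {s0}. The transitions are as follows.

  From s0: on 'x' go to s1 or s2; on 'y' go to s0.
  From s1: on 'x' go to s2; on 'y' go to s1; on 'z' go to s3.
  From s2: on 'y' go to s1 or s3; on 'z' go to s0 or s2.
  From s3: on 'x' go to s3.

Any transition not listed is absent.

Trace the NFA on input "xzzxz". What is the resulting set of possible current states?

{s0, s2, s3}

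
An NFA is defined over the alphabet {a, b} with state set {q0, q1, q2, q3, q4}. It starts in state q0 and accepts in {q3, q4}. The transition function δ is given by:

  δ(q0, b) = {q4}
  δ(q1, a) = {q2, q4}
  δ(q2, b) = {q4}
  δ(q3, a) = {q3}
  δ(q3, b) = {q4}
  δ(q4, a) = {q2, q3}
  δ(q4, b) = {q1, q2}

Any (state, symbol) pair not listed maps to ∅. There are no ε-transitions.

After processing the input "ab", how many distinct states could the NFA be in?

0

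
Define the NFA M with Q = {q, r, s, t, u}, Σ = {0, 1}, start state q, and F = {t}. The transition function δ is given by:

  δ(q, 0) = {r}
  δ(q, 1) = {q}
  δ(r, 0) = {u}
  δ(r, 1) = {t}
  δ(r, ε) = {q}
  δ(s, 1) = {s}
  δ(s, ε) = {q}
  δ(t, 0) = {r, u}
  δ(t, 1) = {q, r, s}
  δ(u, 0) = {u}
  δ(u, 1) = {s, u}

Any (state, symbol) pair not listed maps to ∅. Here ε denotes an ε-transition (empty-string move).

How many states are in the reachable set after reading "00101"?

4

Start in {q}.
Read '0': {q} → {q, r}.
Read '0': {q, r} → {q, r, u}.
Read '1': {q, r, u} → {q, s, t, u}.
Read '0': {q, s, t, u} → {q, r, u}.
Read '1': {q, r, u} → {q, s, t, u}.
That set has 4 states.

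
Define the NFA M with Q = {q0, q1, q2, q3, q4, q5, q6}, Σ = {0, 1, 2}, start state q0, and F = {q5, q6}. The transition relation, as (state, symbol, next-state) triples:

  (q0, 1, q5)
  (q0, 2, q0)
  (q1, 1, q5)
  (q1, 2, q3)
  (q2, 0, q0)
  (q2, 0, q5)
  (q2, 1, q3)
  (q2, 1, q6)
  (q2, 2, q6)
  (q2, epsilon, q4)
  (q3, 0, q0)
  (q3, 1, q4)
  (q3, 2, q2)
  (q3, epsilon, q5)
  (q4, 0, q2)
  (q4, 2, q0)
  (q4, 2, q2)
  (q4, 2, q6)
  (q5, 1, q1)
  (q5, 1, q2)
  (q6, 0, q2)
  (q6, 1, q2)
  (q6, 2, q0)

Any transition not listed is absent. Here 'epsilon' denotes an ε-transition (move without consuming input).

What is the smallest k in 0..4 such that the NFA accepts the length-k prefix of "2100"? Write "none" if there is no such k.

2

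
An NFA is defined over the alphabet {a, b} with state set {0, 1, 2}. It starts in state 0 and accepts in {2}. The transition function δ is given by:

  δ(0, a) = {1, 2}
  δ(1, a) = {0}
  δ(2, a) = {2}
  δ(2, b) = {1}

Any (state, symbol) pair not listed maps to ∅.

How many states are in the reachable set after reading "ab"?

Start in {0}.
Read 'a': {0} → {1, 2}.
Read 'b': {1, 2} → {1}.
That set has 1 state.

1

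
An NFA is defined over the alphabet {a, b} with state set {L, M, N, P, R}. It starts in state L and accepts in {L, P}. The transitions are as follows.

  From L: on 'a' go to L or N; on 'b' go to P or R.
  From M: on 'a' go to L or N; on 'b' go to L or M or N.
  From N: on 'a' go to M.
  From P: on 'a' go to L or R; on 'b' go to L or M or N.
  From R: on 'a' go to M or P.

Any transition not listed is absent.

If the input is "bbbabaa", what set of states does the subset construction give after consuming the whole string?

Start in {L}.
Read 'b': L→{P, R}; now {P, R}.
Read 'b': P→{L, M, N}, R→∅; now {L, M, N}.
Read 'b': L→{P, R}, M→{L, M, N}, N→∅; now {L, M, N, P, R}.
Read 'a': L→{L, N}, M→{L, N}, N→{M}, P→{L, R}, R→{M, P}; now {L, M, N, P, R}.
Read 'b': L→{P, R}, M→{L, M, N}, N→∅, P→{L, M, N}, R→∅; now {L, M, N, P, R}.
Read 'a': L→{L, N}, M→{L, N}, N→{M}, P→{L, R}, R→{M, P}; now {L, M, N, P, R}.
Read 'a': L→{L, N}, M→{L, N}, N→{M}, P→{L, R}, R→{M, P}; now {L, M, N, P, R}.

{L, M, N, P, R}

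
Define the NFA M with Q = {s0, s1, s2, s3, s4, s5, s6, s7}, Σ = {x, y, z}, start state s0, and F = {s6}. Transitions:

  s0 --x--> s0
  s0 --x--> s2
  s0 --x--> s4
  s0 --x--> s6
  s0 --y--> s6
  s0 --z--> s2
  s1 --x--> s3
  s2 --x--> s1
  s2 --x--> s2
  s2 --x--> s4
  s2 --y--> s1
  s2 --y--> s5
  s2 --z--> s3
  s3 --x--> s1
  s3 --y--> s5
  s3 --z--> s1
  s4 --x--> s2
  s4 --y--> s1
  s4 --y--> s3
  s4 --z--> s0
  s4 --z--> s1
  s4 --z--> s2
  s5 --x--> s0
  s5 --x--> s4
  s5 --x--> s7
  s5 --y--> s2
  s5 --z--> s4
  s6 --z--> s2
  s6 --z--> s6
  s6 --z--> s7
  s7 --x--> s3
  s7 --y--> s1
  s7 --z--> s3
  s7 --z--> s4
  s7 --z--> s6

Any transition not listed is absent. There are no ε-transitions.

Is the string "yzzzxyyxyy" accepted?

No

Start in {s0}.
Read 'y': s0→{s6}; now {s6}.
Read 'z': s6→{s2, s6, s7}; now {s2, s6, s7}.
Read 'z': s2→{s3}, s6→{s2, s6, s7}, s7→{s3, s4, s6}; now {s2, s3, s4, s6, s7}.
Read 'z': s2→{s3}, s3→{s1}, s4→{s0, s1, s2}, s6→{s2, s6, s7}, s7→{s3, s4, s6}; now {s0, s1, s2, s3, s4, s6, s7}.
Read 'x': s0→{s0, s2, s4, s6}, s1→{s3}, s2→{s1, s2, s4}, s3→{s1}, s4→{s2}, s6→∅, s7→{s3}; now {s0, s1, s2, s3, s4, s6}.
Read 'y': s0→{s6}, s1→∅, s2→{s1, s5}, s3→{s5}, s4→{s1, s3}, s6→∅; now {s1, s3, s5, s6}.
Read 'y': s1→∅, s3→{s5}, s5→{s2}, s6→∅; now {s2, s5}.
Read 'x': s2→{s1, s2, s4}, s5→{s0, s4, s7}; now {s0, s1, s2, s4, s7}.
Read 'y': s0→{s6}, s1→∅, s2→{s1, s5}, s4→{s1, s3}, s7→{s1}; now {s1, s3, s5, s6}.
Read 'y': s1→∅, s3→{s5}, s5→{s2}, s6→∅; now {s2, s5}.
The final set {s2, s5} contains no accepting state.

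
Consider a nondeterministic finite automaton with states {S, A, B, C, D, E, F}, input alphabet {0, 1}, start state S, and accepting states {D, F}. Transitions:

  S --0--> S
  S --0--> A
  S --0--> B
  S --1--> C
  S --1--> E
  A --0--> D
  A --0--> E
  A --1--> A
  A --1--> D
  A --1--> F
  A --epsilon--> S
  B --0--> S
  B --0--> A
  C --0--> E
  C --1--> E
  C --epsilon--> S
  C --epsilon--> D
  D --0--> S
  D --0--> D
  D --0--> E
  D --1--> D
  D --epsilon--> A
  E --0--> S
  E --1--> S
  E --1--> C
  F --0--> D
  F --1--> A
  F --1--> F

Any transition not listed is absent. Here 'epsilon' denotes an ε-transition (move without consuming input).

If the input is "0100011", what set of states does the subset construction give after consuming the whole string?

Start in {S}.
Read '0': S→{S, A, B}; now {S, A, B}.
Read '1': S→{C, E}, A→{A, D, F}, B→∅; union {A, C, D, E, F}; ε-closure = {S, A, C, D, E, F}.
Read '0': S→{S, A, B}, A→{D, E}, C→{E}, D→{S, D, E}, E→{S}, F→{D}; now {S, A, B, D, E}.
Read '0': S→{S, A, B}, A→{D, E}, B→{S, A}, D→{S, D, E}, E→{S}; now {S, A, B, D, E}.
Read '0': S→{S, A, B}, A→{D, E}, B→{S, A}, D→{S, D, E}, E→{S}; now {S, A, B, D, E}.
Read '1': S→{C, E}, A→{A, D, F}, B→∅, D→{D}, E→{S, C}; now {S, A, C, D, E, F}.
Read '1': S→{C, E}, A→{A, D, F}, C→{E}, D→{D}, E→{S, C}, F→{A, F}; now {S, A, C, D, E, F}.

{S, A, C, D, E, F}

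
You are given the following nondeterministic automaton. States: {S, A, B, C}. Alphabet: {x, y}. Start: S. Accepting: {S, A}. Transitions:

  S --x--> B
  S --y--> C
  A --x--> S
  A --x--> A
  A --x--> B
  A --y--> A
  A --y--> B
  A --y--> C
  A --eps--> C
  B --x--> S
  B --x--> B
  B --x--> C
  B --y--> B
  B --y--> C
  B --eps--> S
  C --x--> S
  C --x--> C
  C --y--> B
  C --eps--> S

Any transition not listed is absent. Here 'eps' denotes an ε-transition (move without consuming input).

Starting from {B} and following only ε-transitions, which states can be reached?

{S, B}

Begin with {B}.
ε-move B → S; add S.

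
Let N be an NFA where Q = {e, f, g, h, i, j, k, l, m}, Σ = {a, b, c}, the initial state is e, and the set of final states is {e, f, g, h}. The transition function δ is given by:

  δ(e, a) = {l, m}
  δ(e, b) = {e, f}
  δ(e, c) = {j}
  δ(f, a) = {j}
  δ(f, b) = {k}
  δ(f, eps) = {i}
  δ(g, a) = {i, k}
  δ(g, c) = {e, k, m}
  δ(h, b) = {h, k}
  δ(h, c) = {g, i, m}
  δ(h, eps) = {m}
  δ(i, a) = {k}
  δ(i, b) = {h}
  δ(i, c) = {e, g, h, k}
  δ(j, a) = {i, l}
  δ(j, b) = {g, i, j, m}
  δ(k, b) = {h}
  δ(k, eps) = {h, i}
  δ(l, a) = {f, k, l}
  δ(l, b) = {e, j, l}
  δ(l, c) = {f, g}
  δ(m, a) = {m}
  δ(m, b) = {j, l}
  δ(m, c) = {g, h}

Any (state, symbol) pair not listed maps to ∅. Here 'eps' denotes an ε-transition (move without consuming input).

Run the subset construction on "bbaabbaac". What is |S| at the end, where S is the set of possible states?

7

Start in {e}.
Read 'b': {e} → {e, f, i}.
Read 'b': {e, f, i} → {e, f, h, i, k, m}.
Read 'a': {e, f, h, i, k, m} → {h, i, j, k, l, m}.
Read 'a': {h, i, j, k, l, m} → {f, h, i, k, l, m}.
Read 'b': {f, h, i, k, l, m} → {e, h, i, j, k, l, m}.
Read 'b': {e, h, i, j, k, l, m} → {e, f, g, h, i, j, k, l, m}.
Read 'a': {e, f, g, h, i, j, k, l, m} → {f, h, i, j, k, l, m}.
Read 'a': {f, h, i, j, k, l, m} → {f, h, i, j, k, l, m}.
Read 'c': {f, h, i, j, k, l, m} → {e, f, g, h, i, k, m}.
That set has 7 states.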